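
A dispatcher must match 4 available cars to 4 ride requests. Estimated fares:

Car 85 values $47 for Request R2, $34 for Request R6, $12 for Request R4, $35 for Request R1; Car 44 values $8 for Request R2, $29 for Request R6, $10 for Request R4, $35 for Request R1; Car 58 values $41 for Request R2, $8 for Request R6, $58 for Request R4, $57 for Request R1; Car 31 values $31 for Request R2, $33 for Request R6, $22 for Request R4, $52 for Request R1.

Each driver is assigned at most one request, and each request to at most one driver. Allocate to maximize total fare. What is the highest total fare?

Maximum total: $186

This is the linear assignment problem.
Optimal: Car 85→Request R2 ($47), Car 44→Request R6 ($29), Car 58→Request R4 ($58), Car 31→Request R1 ($52) — total 47+29+58+52 = $186.
Row-greedy (each driver in turn takes its best remaining request) gives $173, worse by 13.
Swapping Car 85↔Car 31 (Car 85→Request R1 $35, Car 31→Request R2 $31) loses 33.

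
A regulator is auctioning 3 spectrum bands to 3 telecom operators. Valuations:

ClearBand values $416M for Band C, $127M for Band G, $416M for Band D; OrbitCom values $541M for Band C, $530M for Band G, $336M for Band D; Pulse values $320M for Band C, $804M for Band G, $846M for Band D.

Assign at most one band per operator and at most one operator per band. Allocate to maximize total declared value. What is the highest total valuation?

This is a one-to-one assignment (maximum-weight bipartite matching).
Optimal: ClearBand→Band C ($416M), OrbitCom→Band G ($530M), Pulse→Band D ($846M) — total 416+530+846 = $1792M.
Next-best assignment: ClearBand→Band D, OrbitCom→Band C, Pulse→Band G = $1761M.

Max total: $1792M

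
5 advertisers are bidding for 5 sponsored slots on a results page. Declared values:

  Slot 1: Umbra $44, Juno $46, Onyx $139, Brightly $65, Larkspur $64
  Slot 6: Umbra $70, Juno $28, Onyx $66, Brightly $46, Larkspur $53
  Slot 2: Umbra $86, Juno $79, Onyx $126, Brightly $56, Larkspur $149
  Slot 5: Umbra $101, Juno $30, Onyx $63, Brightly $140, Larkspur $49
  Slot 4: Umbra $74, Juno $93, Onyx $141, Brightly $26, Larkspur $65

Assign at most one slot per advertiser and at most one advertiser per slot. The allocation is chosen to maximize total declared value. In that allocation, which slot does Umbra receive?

Umbra receives Slot 6.

This is the linear assignment problem.
Optimal: Umbra→Slot 6 ($70), Juno→Slot 4 ($93), Onyx→Slot 1 ($139), Brightly→Slot 5 ($140), Larkspur→Slot 2 ($149) — total 70+93+139+140+149 = $591.
Max-entry greedy (repeatedly take the single best remaining cell) gives $546, worse by 45.
No other one-to-one assignment exceeds $591.
Umbra's own top slot is Slot 5 ($101), but forcing Umbra→Slot 5 and reassigning the rest optimally gives only $528 — worse by 63.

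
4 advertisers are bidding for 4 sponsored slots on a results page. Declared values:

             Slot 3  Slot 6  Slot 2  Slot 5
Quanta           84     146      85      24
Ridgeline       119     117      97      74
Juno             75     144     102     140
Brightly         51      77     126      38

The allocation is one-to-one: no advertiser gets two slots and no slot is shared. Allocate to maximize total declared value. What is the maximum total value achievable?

Maximum total: $531

Optimal: Quanta→Slot 6 ($146), Ridgeline→Slot 3 ($119), Juno→Slot 5 ($140), Brightly→Slot 2 ($126) — total 146+119+140+126 = $531.
Swapping Quanta↔Brightly (Quanta→Slot 2 $85, Brightly→Slot 6 $77) loses 110.
Every other assignment is strictly worse.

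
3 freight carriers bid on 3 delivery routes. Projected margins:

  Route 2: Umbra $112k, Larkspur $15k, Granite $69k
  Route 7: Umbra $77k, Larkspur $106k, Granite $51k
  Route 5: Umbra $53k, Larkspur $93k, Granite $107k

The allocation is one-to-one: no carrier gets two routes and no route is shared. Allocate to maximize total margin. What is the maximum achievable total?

Max total: $325k

Optimal: Umbra→Route 2 ($112k), Larkspur→Route 7 ($106k), Granite→Route 5 ($107k) — total 112+106+107 = $325k.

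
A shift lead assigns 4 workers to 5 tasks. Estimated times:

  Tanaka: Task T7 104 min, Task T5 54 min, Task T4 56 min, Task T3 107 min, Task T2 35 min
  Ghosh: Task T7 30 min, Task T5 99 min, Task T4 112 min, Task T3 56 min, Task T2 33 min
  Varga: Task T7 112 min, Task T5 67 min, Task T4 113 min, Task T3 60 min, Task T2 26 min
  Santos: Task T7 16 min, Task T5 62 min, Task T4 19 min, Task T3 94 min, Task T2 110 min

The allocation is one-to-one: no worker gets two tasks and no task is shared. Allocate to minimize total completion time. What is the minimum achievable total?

Min total: 129 min

This is the linear assignment problem.
Optimal: Tanaka→Task T5 (54 min), Ghosh→Task T7 (30 min), Varga→Task T2 (26 min), Santos→Task T4 (19 min) — total 54+30+26+19 = 129 min.
Column-greedy (each task in turn goes to its cheapest remaining worker) gives 242 min, worse by 113.
Every other assignment is strictly worse.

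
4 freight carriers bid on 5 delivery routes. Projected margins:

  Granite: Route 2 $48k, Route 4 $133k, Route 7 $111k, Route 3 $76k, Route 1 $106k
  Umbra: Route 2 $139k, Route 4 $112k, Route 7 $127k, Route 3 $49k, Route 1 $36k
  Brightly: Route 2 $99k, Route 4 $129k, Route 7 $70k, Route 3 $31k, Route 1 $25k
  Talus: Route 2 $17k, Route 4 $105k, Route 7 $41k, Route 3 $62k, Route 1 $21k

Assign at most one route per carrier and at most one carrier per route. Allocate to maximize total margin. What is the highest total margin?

Optimal: Granite→Route 7 ($111k), Umbra→Route 2 ($139k), Brightly→Route 4 ($129k), Talus→Route 3 ($62k) — total 111+139+129+62 = $441k.
Column-greedy (each route in turn goes to its best remaining carrier) gives $404k, worse by 37.
Swapping Granite↔Brightly (Granite→Route 4 $133k, Brightly→Route 7 $70k) loses 37.
Every other assignment is strictly worse.

Max total: $441k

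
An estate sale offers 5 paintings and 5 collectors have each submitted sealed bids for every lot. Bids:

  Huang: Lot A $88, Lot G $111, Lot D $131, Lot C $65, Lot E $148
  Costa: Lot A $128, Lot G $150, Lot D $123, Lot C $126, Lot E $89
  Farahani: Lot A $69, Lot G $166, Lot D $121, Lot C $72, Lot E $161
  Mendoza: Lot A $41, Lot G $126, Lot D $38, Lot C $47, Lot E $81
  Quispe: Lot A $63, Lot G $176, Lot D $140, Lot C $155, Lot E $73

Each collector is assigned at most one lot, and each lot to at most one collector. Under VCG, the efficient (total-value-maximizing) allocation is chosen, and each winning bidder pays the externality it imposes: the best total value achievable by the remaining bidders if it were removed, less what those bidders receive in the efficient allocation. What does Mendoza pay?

Mendoza pays $22.

Efficient allocation: Huang→Lot D ($131), Costa→Lot A ($128), Farahani→Lot E ($161), Mendoza→Lot G ($126), Quispe→Lot C ($155); total welfare W = $701.
Mendoza receives Lot G at value $126, so the others get W − 126 = $575.
Without Mendoza: best allocation of the remaining 4 bidders over all 5 lots is Huang→Lot D ($131), Costa→Lot G ($150), Farahani→Lot E ($161), Quispe→Lot C ($155), total $597.
VCG payment = (others' best without Mendoza) − (others' welfare with Mendoza) = 597 − 575 = $22.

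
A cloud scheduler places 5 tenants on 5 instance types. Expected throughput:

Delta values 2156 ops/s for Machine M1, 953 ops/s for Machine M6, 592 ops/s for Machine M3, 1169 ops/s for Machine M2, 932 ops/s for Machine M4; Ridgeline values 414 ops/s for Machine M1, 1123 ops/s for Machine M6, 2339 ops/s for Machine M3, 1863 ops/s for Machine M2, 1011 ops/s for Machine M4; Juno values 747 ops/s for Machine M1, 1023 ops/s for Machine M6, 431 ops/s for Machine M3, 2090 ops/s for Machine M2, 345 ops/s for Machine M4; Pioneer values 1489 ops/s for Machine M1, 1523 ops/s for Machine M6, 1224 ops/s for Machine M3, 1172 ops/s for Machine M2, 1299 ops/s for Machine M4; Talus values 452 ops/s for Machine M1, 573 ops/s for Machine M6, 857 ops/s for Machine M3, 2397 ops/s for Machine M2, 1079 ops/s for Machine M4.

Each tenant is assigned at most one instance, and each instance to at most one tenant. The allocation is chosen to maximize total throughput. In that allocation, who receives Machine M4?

Pioneer receives Machine M4.

This is the linear assignment problem.
Optimal: Delta→Machine M1 (2156 ops/s), Ridgeline→Machine M3 (2339 ops/s), Juno→Machine M6 (1023 ops/s), Pioneer→Machine M4 (1299 ops/s), Talus→Machine M2 (2397 ops/s) — total 2156+2339+1023+1299+2397 = 9214 ops/s.
Row-greedy (each tenant in turn takes its best remaining instance) gives 9187 ops/s, worse by 27.
Pioneer's own top instance is Machine M6 (1523 ops/s), but forcing Pioneer→Machine M6 and reassigning the rest optimally gives only 9187 ops/s — worse by 27.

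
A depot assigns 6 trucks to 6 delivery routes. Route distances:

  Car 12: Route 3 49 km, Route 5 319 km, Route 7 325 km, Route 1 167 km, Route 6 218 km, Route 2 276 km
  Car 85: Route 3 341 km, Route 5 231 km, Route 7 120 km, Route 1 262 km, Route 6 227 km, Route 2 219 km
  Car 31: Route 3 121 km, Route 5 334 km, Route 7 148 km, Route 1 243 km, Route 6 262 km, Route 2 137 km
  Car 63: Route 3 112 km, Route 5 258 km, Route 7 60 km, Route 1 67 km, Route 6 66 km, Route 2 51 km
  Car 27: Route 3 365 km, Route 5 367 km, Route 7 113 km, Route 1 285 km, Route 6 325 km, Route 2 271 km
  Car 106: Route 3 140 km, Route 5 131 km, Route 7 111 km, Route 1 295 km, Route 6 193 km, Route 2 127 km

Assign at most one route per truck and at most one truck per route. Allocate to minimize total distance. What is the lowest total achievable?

Min total: 724 km

This is a one-to-one assignment (minimum-cost bipartite matching).
Optimal: Car 12→Route 3 (49 km), Car 85→Route 6 (227 km), Car 31→Route 2 (137 km), Car 63→Route 1 (67 km), Car 27→Route 7 (113 km), Car 106→Route 5 (131 km) — total 49+227+137+67+113+131 = 724 km.
Min-entry greedy (repeatedly take the single cheapest remaining cell) gives 1048 km, worse by 324.
Swapping Car 27↔Car 12 (Car 27→Route 3 365 km, Car 12→Route 7 325 km) adds 528.
No other one-to-one assignment undercuts 724 km.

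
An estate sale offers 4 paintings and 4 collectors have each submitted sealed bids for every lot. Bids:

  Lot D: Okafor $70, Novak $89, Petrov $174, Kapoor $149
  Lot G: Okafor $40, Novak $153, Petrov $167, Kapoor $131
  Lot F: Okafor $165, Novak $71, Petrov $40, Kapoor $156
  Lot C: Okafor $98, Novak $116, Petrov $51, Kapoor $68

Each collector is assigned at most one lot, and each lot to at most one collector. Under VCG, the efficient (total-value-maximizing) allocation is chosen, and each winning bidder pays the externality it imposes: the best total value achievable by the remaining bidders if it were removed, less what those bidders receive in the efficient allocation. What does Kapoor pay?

Kapoor pays $44.

Efficient allocation: Okafor→Lot F ($165), Novak→Lot C ($116), Petrov→Lot G ($167), Kapoor→Lot D ($149); total welfare W = $597.
Kapoor receives Lot D at value $149, so the others get W − 149 = $448.
Without Kapoor: best allocation of the remaining 3 bidders over all 4 lots is Okafor→Lot F ($165), Novak→Lot G ($153), Petrov→Lot D ($174), total $492.
VCG payment = (others' best without Kapoor) − (others' welfare with Kapoor) = 492 − 448 = $44.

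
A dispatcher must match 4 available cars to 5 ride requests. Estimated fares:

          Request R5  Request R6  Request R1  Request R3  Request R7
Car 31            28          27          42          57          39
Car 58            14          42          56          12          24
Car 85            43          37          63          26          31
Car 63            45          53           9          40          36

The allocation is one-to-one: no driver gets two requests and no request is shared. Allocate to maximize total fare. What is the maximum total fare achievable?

Max total: $209

Optimal: Car 31→Request R3 ($57), Car 58→Request R1 ($56), Car 85→Request R5 ($43), Car 63→Request R6 ($53) — total 57+56+43+53 = $209.
Max-entry greedy (repeatedly take the single best remaining cell) gives $197, worse by 12.
Next-best assignment: Car 31→Request R3, Car 58→Request R6, Car 85→Request R1, Car 63→Request R5 = $207.
Checked against all permutations: $209 is optimal.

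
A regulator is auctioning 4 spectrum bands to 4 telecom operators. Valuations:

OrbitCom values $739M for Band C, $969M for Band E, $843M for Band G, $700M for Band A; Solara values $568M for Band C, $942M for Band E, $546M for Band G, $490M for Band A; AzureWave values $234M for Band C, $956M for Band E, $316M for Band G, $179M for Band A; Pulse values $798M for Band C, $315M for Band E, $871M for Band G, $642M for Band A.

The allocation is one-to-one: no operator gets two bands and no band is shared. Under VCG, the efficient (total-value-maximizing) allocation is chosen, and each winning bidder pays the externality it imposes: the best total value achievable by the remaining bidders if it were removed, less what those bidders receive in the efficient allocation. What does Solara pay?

Solara pays $70M.

Efficient allocation: OrbitCom→Band A ($700M), Solara→Band C ($568M), AzureWave→Band E ($956M), Pulse→Band G ($871M); total welfare W = $3095M.
Solara receives Band C at value $568M, so the others get W − 568 = $2527M.
Without Solara: best allocation of the remaining 3 bidders over all 4 bands is OrbitCom→Band G ($843M), AzureWave→Band E ($956M), Pulse→Band C ($798M), total $2597M.
VCG payment = (others' best without Solara) − (others' welfare with Solara) = 2597 − 2527 = $70M.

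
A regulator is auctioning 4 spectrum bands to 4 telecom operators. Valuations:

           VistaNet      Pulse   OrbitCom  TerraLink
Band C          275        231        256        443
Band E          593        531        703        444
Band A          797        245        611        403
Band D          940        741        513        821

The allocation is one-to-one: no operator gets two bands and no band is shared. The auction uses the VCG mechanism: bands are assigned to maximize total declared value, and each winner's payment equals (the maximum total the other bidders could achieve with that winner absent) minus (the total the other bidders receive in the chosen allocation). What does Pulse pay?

Efficient allocation: VistaNet→Band A ($797M), Pulse→Band D ($741M), OrbitCom→Band E ($703M), TerraLink→Band C ($443M); total welfare W = $2684M.
Pulse receives Band D at value $741M, so the others get W − 741 = $1943M.
Without Pulse: best allocation of the remaining 3 bidders over all 4 bands is VistaNet→Band A ($797M), OrbitCom→Band E ($703M), TerraLink→Band D ($821M), total $2321M.
VCG payment = (others' best without Pulse) − (others' welfare with Pulse) = 2321 − 1943 = $378M.

Pulse pays $378M.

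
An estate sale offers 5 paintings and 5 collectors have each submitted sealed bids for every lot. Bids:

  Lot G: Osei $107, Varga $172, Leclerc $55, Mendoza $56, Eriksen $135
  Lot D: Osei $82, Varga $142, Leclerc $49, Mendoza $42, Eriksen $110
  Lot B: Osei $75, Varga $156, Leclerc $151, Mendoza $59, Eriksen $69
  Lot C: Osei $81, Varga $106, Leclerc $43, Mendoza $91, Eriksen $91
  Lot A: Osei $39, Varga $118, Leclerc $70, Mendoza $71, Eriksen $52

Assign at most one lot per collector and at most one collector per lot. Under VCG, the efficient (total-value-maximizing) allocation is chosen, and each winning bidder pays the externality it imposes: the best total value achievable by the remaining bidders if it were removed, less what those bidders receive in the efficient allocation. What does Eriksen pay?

Eriksen pays $21.

Efficient allocation: Osei→Lot C ($81), Varga→Lot G ($172), Leclerc→Lot B ($151), Mendoza→Lot A ($71), Eriksen→Lot D ($110); total welfare W = $585.
Eriksen receives Lot D at value $110, so the others get W − 110 = $475.
Without Eriksen: best allocation of the remaining 4 bidders over all 5 lots is Osei→Lot D ($82), Varga→Lot G ($172), Leclerc→Lot B ($151), Mendoza→Lot C ($91), total $496.
VCG payment = (others' best without Eriksen) − (others' welfare with Eriksen) = 496 − 475 = $21.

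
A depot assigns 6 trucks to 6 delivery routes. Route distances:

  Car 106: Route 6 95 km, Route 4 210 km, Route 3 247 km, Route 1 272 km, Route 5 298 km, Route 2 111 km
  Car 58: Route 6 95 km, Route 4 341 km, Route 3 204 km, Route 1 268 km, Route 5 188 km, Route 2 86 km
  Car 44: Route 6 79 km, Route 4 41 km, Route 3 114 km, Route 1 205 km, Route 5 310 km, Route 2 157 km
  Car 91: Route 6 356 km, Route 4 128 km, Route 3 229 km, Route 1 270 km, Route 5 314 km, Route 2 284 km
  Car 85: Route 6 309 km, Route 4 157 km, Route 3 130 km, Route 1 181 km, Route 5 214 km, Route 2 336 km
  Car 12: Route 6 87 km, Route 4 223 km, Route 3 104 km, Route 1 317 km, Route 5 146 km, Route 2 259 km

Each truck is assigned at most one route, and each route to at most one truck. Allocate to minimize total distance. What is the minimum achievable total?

Min total: 750 km

Optimal: Car 106→Route 6 (95 km), Car 58→Route 2 (86 km), Car 44→Route 3 (114 km), Car 91→Route 4 (128 km), Car 85→Route 1 (181 km), Car 12→Route 5 (146 km) — total 95+86+114+128+181+146 = 750 km.
Column-greedy (each route in turn goes to its cheapest remaining truck) gives 791 km, worse by 41.
Swapping Car 91↔Car 85 (Car 91→Route 1 270 km, Car 85→Route 4 157 km) adds 118.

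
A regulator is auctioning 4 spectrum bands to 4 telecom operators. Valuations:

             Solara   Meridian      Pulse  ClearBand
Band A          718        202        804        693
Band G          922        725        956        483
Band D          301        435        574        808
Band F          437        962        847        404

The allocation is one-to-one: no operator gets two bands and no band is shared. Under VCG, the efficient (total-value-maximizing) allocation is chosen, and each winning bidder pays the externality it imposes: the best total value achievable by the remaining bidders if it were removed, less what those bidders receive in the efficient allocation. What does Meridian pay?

Meridian pays $43M.

Efficient allocation: Solara→Band G ($922M), Meridian→Band F ($962M), Pulse→Band A ($804M), ClearBand→Band D ($808M); total welfare W = $3496M.
Meridian receives Band F at value $962M, so the others get W − 962 = $2534M.
Without Meridian: best allocation of the remaining 3 bidders over all 4 bands is Solara→Band G ($922M), Pulse→Band F ($847M), ClearBand→Band D ($808M), total $2577M.
VCG payment = (others' best without Meridian) − (others' welfare with Meridian) = 2577 − 2534 = $43M.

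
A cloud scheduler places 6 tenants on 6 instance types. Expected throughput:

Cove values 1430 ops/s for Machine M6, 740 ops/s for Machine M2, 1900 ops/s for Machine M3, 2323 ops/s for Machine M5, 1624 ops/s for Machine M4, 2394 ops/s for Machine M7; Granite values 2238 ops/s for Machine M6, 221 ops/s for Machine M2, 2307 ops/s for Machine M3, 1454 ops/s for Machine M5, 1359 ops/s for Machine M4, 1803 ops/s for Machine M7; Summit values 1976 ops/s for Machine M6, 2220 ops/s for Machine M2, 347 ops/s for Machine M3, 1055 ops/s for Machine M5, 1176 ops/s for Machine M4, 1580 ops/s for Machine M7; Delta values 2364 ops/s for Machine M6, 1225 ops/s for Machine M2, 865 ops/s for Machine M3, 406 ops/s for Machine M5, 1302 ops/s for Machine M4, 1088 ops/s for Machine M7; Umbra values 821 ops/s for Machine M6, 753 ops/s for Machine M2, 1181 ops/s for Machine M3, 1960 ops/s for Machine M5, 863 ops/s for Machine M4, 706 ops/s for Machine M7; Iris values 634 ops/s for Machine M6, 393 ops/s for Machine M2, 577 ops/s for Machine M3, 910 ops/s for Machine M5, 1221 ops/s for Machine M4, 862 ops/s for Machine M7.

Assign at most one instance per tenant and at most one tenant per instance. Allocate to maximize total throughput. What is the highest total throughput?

Max total: 12466 ops/s

Optimal: Cove→Machine M7 (2394 ops/s), Granite→Machine M3 (2307 ops/s), Summit→Machine M2 (2220 ops/s), Delta→Machine M6 (2364 ops/s), Umbra→Machine M5 (1960 ops/s), Iris→Machine M4 (1221 ops/s) — total 2394+2307+2220+2364+1960+1221 = 12466 ops/s.
Column-greedy (each instance in turn goes to its best remaining tenant) gives 11141 ops/s, worse by 1325.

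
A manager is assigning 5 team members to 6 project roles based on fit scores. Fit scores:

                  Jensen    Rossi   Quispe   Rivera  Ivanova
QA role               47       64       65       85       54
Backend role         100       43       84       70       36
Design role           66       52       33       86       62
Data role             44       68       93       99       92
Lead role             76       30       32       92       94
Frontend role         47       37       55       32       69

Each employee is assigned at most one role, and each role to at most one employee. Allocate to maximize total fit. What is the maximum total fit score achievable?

Treat this as an assignment problem: match each employee to one role.
Optimal: Jensen→Backend role (100 pts), Rossi→QA role (64 pts), Quispe→Data role (93 pts), Rivera→Design role (86 pts), Ivanova→Lead role (94 pts) — total 100+64+93+86+94 = 437 pts.
Swapping Rossi↔Quispe (Rossi→Data role 68 pts, Quispe→QA role 65 pts) loses 24.

Maximum total: 437 pts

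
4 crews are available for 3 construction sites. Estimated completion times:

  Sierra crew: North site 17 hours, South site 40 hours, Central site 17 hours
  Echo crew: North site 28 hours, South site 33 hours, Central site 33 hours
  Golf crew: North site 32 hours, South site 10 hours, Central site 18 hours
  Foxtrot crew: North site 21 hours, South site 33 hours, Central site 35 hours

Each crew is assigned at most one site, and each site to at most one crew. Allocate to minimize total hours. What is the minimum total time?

Min total: 48 hours

Treat this as an assignment problem: match each crew to one site.
Optimal: Foxtrot crew→North site (21 hours), Golf crew→South site (10 hours), Sierra crew→Central site (17 hours) — total 21+10+17 = 48 hours.
Next-best assignment: Echo crew→North site, Golf crew→South site, Sierra crew→Central site = 55 hours.
Swapping Golf crew↔Foxtrot crew (Golf crew→North site 32 hours, Foxtrot crew→South site 33 hours) adds 34.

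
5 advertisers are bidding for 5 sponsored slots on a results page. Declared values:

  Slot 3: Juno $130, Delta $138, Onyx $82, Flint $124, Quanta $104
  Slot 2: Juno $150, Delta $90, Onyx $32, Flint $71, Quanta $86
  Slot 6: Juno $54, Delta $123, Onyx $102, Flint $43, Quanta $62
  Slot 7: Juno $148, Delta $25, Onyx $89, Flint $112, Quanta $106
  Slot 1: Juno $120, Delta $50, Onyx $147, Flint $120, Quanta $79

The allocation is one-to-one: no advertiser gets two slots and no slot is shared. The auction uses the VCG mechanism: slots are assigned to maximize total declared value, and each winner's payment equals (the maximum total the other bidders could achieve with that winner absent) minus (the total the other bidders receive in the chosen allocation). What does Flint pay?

Efficient allocation: Juno→Slot 2 ($150), Delta→Slot 6 ($123), Onyx→Slot 1 ($147), Flint→Slot 3 ($124), Quanta→Slot 7 ($106); total welfare W = $650.
Flint receives Slot 3 at value $124, so the others get W − 124 = $526.
Without Flint: best allocation of the remaining 4 bidders over all 5 slots is Juno→Slot 2 ($150), Delta→Slot 3 ($138), Onyx→Slot 1 ($147), Quanta→Slot 7 ($106), total $541.
VCG payment = (others' best without Flint) − (others' welfare with Flint) = 541 − 526 = $15.

Flint pays $15.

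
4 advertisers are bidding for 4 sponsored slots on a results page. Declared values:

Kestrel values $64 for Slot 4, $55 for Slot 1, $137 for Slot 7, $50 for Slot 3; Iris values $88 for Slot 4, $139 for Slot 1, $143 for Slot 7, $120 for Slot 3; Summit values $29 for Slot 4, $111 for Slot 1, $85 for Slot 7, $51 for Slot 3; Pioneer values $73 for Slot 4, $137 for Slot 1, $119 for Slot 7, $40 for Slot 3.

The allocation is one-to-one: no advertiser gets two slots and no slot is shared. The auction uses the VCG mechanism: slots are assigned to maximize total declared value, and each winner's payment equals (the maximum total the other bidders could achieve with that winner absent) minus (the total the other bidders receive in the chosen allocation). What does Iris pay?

Iris pays $4.

Efficient allocation: Kestrel→Slot 7 ($137), Iris→Slot 3 ($120), Summit→Slot 1 ($111), Pioneer→Slot 4 ($73); total welfare W = $441.
Iris receives Slot 3 at value $120, so the others get W − 120 = $321.
Without Iris: best allocation of the remaining 3 bidders over all 4 slots is Kestrel→Slot 7 ($137), Summit→Slot 3 ($51), Pioneer→Slot 1 ($137), total $325.
VCG payment = (others' best without Iris) − (others' welfare with Iris) = 325 − 321 = $4.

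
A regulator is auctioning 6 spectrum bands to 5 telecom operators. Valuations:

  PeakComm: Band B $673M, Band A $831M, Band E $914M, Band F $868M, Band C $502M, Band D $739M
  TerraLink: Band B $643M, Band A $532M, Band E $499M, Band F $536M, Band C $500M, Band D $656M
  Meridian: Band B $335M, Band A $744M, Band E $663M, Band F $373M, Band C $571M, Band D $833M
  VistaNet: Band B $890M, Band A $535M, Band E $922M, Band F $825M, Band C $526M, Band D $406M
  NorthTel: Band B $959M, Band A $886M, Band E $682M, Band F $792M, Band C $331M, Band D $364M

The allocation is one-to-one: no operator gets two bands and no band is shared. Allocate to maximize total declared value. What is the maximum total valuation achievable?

Maximum total: $4152M

Optimal: PeakComm→Band F ($868M), TerraLink→Band B ($643M), Meridian→Band D ($833M), VistaNet→Band E ($922M), NorthTel→Band A ($886M) — total 868+643+833+922+886 = $4152M.
Max-entry greedy (repeatedly take the single best remaining cell) gives $4114M, worse by 38.
Swapping PeakComm↔VistaNet (PeakComm→Band E $914M, VistaNet→Band F $825M) loses 51.
No other one-to-one assignment exceeds $4152M.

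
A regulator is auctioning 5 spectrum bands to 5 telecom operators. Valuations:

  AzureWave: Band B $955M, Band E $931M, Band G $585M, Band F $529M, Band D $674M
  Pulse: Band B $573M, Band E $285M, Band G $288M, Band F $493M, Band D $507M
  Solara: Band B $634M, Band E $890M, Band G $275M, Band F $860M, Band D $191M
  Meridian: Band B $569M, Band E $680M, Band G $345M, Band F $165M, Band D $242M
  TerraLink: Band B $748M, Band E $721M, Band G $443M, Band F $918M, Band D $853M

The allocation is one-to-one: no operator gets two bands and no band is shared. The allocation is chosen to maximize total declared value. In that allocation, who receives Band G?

Pulse receives Band G.

Optimal: AzureWave→Band B ($955M), Pulse→Band G ($288M), Solara→Band F ($860M), Meridian→Band E ($680M), TerraLink→Band D ($853M) — total 955+288+860+680+853 = $3636M.
No other one-to-one assignment exceeds $3636M.
Pulse's own top band is Band B ($573M), but forcing Pulse→Band B and reassigning the rest optimally gives only $3562M — worse by 74.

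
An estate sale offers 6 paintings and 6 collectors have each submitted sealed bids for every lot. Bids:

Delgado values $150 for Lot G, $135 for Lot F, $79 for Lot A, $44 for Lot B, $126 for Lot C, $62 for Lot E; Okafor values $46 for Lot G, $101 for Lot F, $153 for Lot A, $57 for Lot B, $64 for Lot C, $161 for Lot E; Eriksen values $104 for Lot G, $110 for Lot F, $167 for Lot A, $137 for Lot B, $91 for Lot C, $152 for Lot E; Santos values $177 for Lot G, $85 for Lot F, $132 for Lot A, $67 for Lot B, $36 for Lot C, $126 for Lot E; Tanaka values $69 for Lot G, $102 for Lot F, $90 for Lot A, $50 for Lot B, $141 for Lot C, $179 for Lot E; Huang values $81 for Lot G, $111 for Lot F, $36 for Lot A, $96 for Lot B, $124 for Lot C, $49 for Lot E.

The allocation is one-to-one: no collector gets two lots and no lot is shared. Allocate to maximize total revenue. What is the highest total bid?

Maximum total: $905

Optimal: Delgado→Lot F ($135), Okafor→Lot A ($153), Eriksen→Lot B ($137), Santos→Lot G ($177), Tanaka→Lot E ($179), Huang→Lot C ($124) — total 135+153+137+177+179+124 = $905.
Row-greedy (each collector in turn takes its best remaining lot) gives $800, worse by 105.
Every other assignment is strictly worse.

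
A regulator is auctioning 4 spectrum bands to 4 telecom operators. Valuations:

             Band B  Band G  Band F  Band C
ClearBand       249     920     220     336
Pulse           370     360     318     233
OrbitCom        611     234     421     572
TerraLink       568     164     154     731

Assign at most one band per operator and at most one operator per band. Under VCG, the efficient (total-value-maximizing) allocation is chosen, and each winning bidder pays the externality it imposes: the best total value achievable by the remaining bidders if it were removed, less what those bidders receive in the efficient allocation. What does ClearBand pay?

Efficient allocation: ClearBand→Band G ($920M), Pulse→Band F ($318M), OrbitCom→Band B ($611M), TerraLink→Band C ($731M); total welfare W = $2580M.
ClearBand receives Band G at value $920M, so the others get W − 920 = $1660M.
Without ClearBand: best allocation of the remaining 3 bidders over all 4 bands is Pulse→Band G ($360M), OrbitCom→Band B ($611M), TerraLink→Band C ($731M), total $1702M.
VCG payment = (others' best without ClearBand) − (others' welfare with ClearBand) = 1702 − 1660 = $42M.

ClearBand pays $42M.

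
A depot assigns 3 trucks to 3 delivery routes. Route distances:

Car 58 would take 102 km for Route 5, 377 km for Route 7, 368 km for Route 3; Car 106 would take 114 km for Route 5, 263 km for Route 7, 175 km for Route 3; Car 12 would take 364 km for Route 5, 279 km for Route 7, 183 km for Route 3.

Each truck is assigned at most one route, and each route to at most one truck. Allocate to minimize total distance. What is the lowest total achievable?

Optimal: Car 58→Route 5 (102 km), Car 106→Route 7 (263 km), Car 12→Route 3 (183 km) — total 102+263+183 = 548 km.
Row-greedy (each truck in turn takes its cheapest remaining route) gives 556 km, worse by 8.
Next-best assignment: Car 58→Route 5, Car 106→Route 3, Car 12→Route 7 = 556 km.

Min total: 548 km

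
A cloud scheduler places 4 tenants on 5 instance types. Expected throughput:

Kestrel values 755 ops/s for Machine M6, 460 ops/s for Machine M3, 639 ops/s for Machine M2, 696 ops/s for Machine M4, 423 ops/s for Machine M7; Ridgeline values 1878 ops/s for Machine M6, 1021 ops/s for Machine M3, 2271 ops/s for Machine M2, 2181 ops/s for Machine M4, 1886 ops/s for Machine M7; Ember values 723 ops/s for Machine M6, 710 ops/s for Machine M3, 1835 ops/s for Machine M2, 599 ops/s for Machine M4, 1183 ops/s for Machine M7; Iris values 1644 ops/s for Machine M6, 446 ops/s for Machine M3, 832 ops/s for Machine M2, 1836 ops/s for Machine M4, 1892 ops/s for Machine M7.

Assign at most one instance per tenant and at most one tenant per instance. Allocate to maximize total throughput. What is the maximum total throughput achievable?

Max total: 6663 ops/s

Optimal: Kestrel→Machine M6 (755 ops/s), Ridgeline→Machine M4 (2181 ops/s), Ember→Machine M2 (1835 ops/s), Iris→Machine M7 (1892 ops/s) — total 755+2181+1835+1892 = 6663 ops/s.
Column-greedy (each instance in turn goes to its best remaining tenant) gives 4116 ops/s, worse by 2547.
Next-best assignment: Kestrel→Machine M3, Ridgeline→Machine M4, Ember→Machine M2, Iris→Machine M7 = 6368 ops/s.
Checked against all permutations: 6663 ops/s is optimal.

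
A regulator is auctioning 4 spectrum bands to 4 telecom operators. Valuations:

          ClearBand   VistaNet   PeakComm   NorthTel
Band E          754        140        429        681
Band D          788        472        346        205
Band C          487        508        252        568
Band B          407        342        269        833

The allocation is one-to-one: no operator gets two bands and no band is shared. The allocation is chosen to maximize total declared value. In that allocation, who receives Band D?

Optimal: ClearBand→Band D ($788M), VistaNet→Band C ($508M), PeakComm→Band E ($429M), NorthTel→Band B ($833M) — total 788+508+429+833 = $2558M.
Column-greedy (each band in turn goes to its best remaining operator) gives $2063M, worse by 495.
Next-best assignment: ClearBand→Band E, VistaNet→Band C, PeakComm→Band D, NorthTel→Band B = $2441M.

ClearBand receives Band D.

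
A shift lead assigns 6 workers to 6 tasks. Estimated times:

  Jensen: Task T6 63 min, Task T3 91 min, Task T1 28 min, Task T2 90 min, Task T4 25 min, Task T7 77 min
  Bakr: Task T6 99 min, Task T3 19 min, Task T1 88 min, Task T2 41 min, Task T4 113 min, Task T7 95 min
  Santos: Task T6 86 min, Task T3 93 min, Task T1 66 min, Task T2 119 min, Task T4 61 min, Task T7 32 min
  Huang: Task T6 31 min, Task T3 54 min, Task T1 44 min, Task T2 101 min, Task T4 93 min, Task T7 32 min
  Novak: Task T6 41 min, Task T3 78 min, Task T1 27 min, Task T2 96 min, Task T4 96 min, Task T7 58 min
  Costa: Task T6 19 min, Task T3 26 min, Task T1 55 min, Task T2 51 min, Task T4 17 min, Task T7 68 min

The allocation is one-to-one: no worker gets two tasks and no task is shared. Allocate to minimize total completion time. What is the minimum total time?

Treat this as an assignment problem: match each worker to one task.
Optimal: Jensen→Task T4 (25 min), Bakr→Task T2 (41 min), Santos→Task T7 (32 min), Huang→Task T6 (31 min), Novak→Task T1 (27 min), Costa→Task T3 (26 min) — total 25+41+32+31+27+26 = 182 min.
Min-entry greedy (repeatedly take the single cheapest remaining cell) gives 216 min, worse by 34.
Next-best assignment: Jensen→Task T4, Bakr→Task T3, Santos→Task T7, Huang→Task T6, Novak→Task T1, Costa→Task T2 = 185 min.
Every other assignment is strictly worse.

Min total: 182 min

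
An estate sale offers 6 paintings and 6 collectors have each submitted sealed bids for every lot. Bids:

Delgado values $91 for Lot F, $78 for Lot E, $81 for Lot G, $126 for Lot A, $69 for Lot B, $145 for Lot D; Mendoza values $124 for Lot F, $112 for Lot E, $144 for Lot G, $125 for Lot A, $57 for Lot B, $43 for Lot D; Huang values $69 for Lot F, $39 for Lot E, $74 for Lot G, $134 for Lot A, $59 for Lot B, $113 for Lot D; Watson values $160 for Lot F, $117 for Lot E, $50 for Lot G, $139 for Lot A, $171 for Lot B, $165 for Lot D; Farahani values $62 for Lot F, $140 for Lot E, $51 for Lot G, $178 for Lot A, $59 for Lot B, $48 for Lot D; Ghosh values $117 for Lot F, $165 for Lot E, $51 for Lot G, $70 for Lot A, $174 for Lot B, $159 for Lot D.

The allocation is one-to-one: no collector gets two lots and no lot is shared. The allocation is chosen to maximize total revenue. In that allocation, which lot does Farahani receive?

Farahani receives Lot E.

Optimal: Delgado→Lot D ($145), Mendoza→Lot G ($144), Huang→Lot A ($134), Watson→Lot F ($160), Farahani→Lot E ($140), Ghosh→Lot B ($174) — total 145+144+134+160+140+174 = $897.
Row-greedy (each collector in turn takes its best remaining lot) gives $851, worse by 46.
Next-best assignment: Delgado→Lot D, Mendoza→Lot G, Huang→Lot F, Watson→Lot B, Farahani→Lot A, Ghosh→Lot E = $872.
Farahani's own top lot is Lot A ($178), but forcing Farahani→Lot A and reassigning the rest optimally gives only $872 — worse by 25.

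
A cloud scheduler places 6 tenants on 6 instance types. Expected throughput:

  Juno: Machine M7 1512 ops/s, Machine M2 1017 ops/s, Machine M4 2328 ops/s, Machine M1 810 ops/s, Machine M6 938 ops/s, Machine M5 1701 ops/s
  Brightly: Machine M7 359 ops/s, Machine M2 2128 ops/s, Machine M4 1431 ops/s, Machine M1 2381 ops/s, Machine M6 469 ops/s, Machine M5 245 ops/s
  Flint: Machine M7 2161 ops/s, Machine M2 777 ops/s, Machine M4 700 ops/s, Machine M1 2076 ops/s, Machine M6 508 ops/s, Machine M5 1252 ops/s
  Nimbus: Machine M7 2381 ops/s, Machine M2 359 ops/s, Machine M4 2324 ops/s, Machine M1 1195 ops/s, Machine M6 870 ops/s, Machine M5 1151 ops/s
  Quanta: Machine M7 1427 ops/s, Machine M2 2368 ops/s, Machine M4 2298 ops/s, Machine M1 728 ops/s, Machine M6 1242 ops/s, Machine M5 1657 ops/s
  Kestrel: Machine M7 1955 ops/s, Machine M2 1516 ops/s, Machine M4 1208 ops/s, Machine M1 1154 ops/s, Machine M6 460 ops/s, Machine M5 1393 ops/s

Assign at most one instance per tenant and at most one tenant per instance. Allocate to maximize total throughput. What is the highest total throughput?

Maximum total: 11565 ops/s

Optimal: Juno→Machine M6 (938 ops/s), Brightly→Machine M1 (2381 ops/s), Flint→Machine M7 (2161 ops/s), Nimbus→Machine M4 (2324 ops/s), Quanta→Machine M2 (2368 ops/s), Kestrel→Machine M5 (1393 ops/s) — total 938+2381+2161+2324+2368+1393 = 11565 ops/s.
Column-greedy (each instance in turn goes to its best remaining tenant) gives 11359 ops/s, worse by 206.
No other one-to-one assignment exceeds 11565 ops/s.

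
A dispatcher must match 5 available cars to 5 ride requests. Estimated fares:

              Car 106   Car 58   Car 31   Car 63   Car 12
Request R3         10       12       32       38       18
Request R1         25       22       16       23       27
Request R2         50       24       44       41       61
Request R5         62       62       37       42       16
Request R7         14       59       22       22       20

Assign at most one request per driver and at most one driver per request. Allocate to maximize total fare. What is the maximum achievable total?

Optimal: Car 106→Request R5 ($62), Car 58→Request R7 ($59), Car 31→Request R3 ($32), Car 63→Request R1 ($23), Car 12→Request R2 ($61) — total 62+59+32+23+61 = $237.
Max-entry greedy (repeatedly take the single best remaining cell) gives $236, worse by 1.
Next-best assignment: Car 106→Request R5, Car 58→Request R7, Car 31→Request R1, Car 63→Request R3, Car 12→Request R2 = $236.

Maximum total: $237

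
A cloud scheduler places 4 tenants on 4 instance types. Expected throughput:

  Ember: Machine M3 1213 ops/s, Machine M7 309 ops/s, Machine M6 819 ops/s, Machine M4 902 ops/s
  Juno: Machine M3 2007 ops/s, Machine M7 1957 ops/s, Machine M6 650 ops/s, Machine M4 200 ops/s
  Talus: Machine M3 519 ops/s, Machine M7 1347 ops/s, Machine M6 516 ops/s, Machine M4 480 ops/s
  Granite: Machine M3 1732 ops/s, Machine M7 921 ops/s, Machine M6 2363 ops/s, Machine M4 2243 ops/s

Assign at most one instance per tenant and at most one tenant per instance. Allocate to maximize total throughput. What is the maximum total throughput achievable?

Optimal: Ember→Machine M4 (902 ops/s), Juno→Machine M3 (2007 ops/s), Talus→Machine M7 (1347 ops/s), Granite→Machine M6 (2363 ops/s) — total 902+2007+1347+2363 = 6619 ops/s.
Row-greedy (each tenant in turn takes its best remaining instance) gives 5929 ops/s, worse by 690.
Swapping Granite↔Talus (Granite→Machine M7 921 ops/s, Talus→Machine M6 516 ops/s) loses 2273.

Maximum total: 6619 ops/s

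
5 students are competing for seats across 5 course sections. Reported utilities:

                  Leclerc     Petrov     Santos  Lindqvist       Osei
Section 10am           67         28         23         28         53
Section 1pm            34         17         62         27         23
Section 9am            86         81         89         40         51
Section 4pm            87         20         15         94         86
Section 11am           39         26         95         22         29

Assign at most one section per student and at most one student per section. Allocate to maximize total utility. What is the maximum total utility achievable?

Maximum total: 360 points

This is a one-to-one assignment (maximum-weight bipartite matching).
Optimal: Leclerc→Section 10am (67 points), Petrov→Section 9am (81 points), Santos→Section 11am (95 points), Lindqvist→Section 4pm (94 points), Osei→Section 1pm (23 points) — total 67+81+95+94+23 = 360 points.
Next-best assignment: Leclerc→Section 1pm, Petrov→Section 9am, Santos→Section 11am, Lindqvist→Section 4pm, Osei→Section 10am = 357 points.
Checked against all permutations: 360 points is optimal.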